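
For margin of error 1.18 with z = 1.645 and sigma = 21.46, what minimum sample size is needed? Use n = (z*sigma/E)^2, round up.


z*sigma/E = 1.645 * 21.46 / 1.18 ≈ 29.916695
(z*sigma/E)^2 ≈ 895.008635
round up: n = 896

896


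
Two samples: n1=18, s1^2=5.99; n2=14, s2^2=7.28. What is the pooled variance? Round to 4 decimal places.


sp^2 = ((n1-1)*s1^2 + (n2-1)*s2^2)/(n1+n2-2)
(n1-1)*s1^2 = 17 * 5.99 = 101.83
(n2-1)*s2^2 = 13 * 7.28 = 94.64
numerator = 101.83 + 94.64 = 196.47
n1+n2-2 = 30
sp^2 = 196.47 / 30 = 6.549

6.5490


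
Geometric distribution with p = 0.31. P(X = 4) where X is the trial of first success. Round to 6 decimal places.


P = (1-p)^(k-1) * p
(1-p)^(k-1) = 0.69^3 = 0.328509
P = 0.328509 * 0.31 ≈ 0.1018378

0.101838


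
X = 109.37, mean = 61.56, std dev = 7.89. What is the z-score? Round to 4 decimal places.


z = (X - mu) / sigma
X - mu = 109.37 - 61.56 = 47.81
z = 47.81 / 7.89 = 4781/789 ≈ 6.059569

6.0596


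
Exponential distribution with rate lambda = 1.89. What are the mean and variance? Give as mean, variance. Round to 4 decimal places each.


mean = 1/lam, var = 1/lam^2
mean = 1 / 1.89 = 100/189 ≈ 0.529101
lam^2 = 1.89^2 = 3.5721
var = 1 / 3.5721 ≈ 0.279947

0.5291, 0.2799


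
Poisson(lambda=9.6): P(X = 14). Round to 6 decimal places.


P = e^(-lam) * lam^k / k!
e^(-9.6) ≈ 0.00006772874
lam^k = 9.6^14 ≈ 56467331235511.360245
k! = 14! = 87178291200
P = 0.00006772874 * 56467331235511.360245 / 87178291200 ≈ 0.043869

0.043869


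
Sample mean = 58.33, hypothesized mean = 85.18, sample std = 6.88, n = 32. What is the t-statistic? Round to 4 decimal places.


t = (xbar - mu0) / (s/sqrt(n))
xbar - mu0 = 58.33 - 85.18 = -26.85
sqrt(32) ≈ 5.65685425
s/sqrt(n) = 6.88 / 5.65685425 ≈ 1.21622366
t = -26.85 / 1.21622366 ≈ -22.076531

-22.0765


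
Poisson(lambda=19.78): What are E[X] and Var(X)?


E[X] = Var(X) = lambda = 19.78

19.78, 19.78


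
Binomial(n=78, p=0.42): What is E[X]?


E[X] = n*p = 78 * 0.42 = 32.76

32.76


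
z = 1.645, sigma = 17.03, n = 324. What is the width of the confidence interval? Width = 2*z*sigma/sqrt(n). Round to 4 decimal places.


width = 2*z*sigma/sqrt(n)
2*z*sigma = 2 * 1.645 * 17.03 = 56.0287
sqrt(324) = 18
width = 56.0287 / 18 ≈ 3.112706

3.1127


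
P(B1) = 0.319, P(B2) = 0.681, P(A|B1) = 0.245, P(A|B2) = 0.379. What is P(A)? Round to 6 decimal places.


P(A) = P(A|B1)*P(B1) + P(A|B2)*P(B2)
P(A|B1)*P(B1) = 0.245 * 0.319 = 0.078155
P(A|B2)*P(B2) = 0.379 * 0.681 = 0.258099
P(A) = 0.078155 + 0.258099 = 0.336254

0.336254


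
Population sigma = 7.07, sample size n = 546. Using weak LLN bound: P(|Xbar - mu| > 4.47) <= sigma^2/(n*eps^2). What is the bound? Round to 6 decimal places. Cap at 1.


bound = min(1, sigma^2/(n*eps^2))
sigma^2 = 7.07^2 = 49.9849
n*eps^2 = 546 * 4.47^2 = 546 * 19.9809 = 10909.5714
sigma^2/(n*eps^2) = 49.9849 / 10909.5714 ≈ 0.00458175

0.004582


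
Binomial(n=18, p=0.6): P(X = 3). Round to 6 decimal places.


P = C(n,k) * p^k * (1-p)^(n-k)
C(18,3) = 816
p^k = 0.6^3 = 0.216
(1-p)^(n-k) = 0.4^15 ≈ 0.000001073742
P = 816 * 0.216 * 0.000001073742 ≈ 0.000189

0.000189


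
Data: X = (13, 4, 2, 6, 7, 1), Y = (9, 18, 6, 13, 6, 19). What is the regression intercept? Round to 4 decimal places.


a = ybar - b*xbar, where b = sum((xi-xbar)(yi-ybar)) / sum((xi-xbar)^2)
n = 6, xbar = 33/6 = 5.5, ybar = 71/6 ≈ 11.833333
Sxy = sum((xi-xbar)(yi-ybar)) = -50.5
Sxx = sum((xi-xbar)^2) = 93.5
b = Sxy / Sxx = -101/187 ≈ -0.540107
a = 11.833333 - (-0.540107) * 5.5 = 755/51 ≈ 14.803922

14.8039


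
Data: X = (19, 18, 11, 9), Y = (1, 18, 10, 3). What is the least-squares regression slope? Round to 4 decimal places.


b = sum((xi-xbar)(yi-ybar)) / sum((xi-xbar)^2)
n = 4, xbar = 57/4 = 14.25, ybar = 32/4 = 8
Sxy = sum((xi-xbar)(yi-ybar)) = 24
Sxx = sum((xi-xbar)^2) = 74.75
b = Sxy / Sxx = 96/299 ≈ 0.321070

0.3211


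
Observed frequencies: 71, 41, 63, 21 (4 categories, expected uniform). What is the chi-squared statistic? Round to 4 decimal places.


chi2 = sum((O-E)^2/E), E = total/4
total = 196, E = 196/4 = 49
(71 - 49)^2 / 49 = 484 / 49 = 484/49 ≈ 9.877551
(41 - 49)^2 / 49 = 64 / 49 = 64/49 ≈ 1.306122
(63 - 49)^2 / 49 = 196 / 49 = 4
(21 - 49)^2 / 49 = 784 / 49 = 16
chi2 = 1528/49 ≈ 31.183673

31.1837


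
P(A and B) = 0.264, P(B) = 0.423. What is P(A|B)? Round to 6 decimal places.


P(A|B) = P(A and B) / P(B) = 0.264 / 0.423 = 88/141 ≈ 0.62411348

0.624113


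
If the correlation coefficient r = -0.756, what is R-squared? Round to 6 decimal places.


R^2 = r^2 = (-0.756)^2 = 0.571536

0.571536


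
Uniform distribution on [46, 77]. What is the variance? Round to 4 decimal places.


Var = (b-a)^2 / 12
(b-a)^2 = (77 - 46)^2 = 961
Var = 961/12 ≈ 80.083333

80.0833


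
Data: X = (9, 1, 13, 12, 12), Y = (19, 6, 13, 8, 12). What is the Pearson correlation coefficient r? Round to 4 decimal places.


r = sum((xi-xbar)(yi-ybar)) / sqrt(sum((xi-xbar)^2) * sum((yi-ybar)^2))
n = 5, xbar = 47/5 = 9.4, ybar = 58/5 = 11.6
Sxy = sum((xi-xbar)(yi-ybar)) = 40.8
Sxx = sum((xi-xbar)^2) = 97.2
Syy = sum((yi-ybar)^2) = 101.2
sqrt(Sxx*Syy) ≈ 99.179837
r = Sxy / sqrt(Sxx*Syy) = 40.8 / 99.179837 ≈ 0.411374

0.4114


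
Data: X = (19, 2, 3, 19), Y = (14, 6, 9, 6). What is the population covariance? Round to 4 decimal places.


Cov = (1/n)*sum((xi-xbar)(yi-ybar))
n = 4, xbar = 43/4 = 10.75, ybar = 35/4 = 8.75
sum((xi-xbar)(yi-ybar)) = 42.75
Cov = 42.75 / 4 = 10.6875

10.6875


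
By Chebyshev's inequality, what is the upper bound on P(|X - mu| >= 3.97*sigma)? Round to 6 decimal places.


P <= 1/k^2
k^2 = 3.97^2 = 15.7609
1/k^2 = 1 / 15.7609 ≈ 0.06344815

0.063448


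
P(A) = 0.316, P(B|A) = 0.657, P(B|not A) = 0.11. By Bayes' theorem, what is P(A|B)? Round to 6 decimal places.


P(A|B) = P(B|A)*P(A) / P(B), P(B) = P(B|A)*P(A) + P(B|not A)*P(not A)
P(B|A)*P(A) = 0.657 * 0.316 = 0.207612
P(B|not A)*P(not A) = 0.11 * 0.684 = 0.07524
P(B) = 0.207612 + 0.07524 = 0.282852
P(A|B) = 0.207612 / 0.282852 = 5767/7857 ≈ 0.73399516

0.733995


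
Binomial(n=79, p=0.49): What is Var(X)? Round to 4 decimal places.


Var = n*p*(1-p) = 79 * 0.49 * 0.51 = 19.7421

19.7421


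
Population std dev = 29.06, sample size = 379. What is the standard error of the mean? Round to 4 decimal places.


SE = sigma / sqrt(n)
sqrt(379) ≈ 19.467922
SE = 29.06 / 19.467922 ≈ 1.492712

1.4927


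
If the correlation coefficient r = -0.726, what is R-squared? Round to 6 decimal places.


R^2 = r^2 = (-0.726)^2 = 0.527076

0.527076


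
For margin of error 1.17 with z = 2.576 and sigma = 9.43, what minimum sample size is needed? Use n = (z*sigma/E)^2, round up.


z*sigma/E = 2.576 * 9.43 / 1.17 ≈ 20.762120
(z*sigma/E)^2 ≈ 431.065613
round up: n = 432

432


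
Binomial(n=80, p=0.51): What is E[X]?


E[X] = n*p = 80 * 0.51 = 40.8

40.8


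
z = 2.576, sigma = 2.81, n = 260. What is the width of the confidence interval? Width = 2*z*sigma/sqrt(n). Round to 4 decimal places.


width = 2*z*sigma/sqrt(n)
2*z*sigma = 2 * 2.576 * 2.81 = 14.47712
sqrt(260) ≈ 16.124515
width = 14.47712 / 16.124515 ≈ 0.897833

0.8978


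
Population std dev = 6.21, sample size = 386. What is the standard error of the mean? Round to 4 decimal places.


SE = sigma / sqrt(n)
sqrt(386) ≈ 19.646883
SE = 6.21 / 19.646883 ≈ 0.316081

0.3161


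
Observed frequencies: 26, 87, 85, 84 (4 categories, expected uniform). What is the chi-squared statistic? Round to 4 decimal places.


chi2 = sum((O-E)^2/E), E = total/4
total = 282, E = 282/4 = 70.5
(26 - 70.5)^2 / 70.5 = 1980.25 / 70.5 = 7921/282 ≈ 28.088652
(87 - 70.5)^2 / 70.5 = 272.25 / 70.5 = 363/94 ≈ 3.861702
(85 - 70.5)^2 / 70.5 = 210.25 / 70.5 = 841/282 ≈ 2.982270
(84 - 70.5)^2 / 70.5 = 182.25 / 70.5 = 243/94 ≈ 2.585106
chi2 = 5290/141 ≈ 37.517730

37.5177


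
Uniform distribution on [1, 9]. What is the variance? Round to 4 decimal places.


Var = (b-a)^2 / 12
(b-a)^2 = (9 - 1)^2 = 64
Var = 64/12 ≈ 5.333333

5.3333


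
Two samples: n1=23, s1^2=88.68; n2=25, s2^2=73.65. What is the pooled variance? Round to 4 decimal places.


sp^2 = ((n1-1)*s1^2 + (n2-1)*s2^2)/(n1+n2-2)
(n1-1)*s1^2 = 22 * 88.68 = 1950.96
(n2-1)*s2^2 = 24 * 73.65 = 1767.6
numerator = 1950.96 + 1767.6 = 3718.56
n1+n2-2 = 46
sp^2 = 3718.56 / 46 = 46482/575 ≈ 80.838261

80.8383


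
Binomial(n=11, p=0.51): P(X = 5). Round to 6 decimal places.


P = C(n,k) * p^k * (1-p)^(n-k)
C(11,5) = 462
p^k = 0.51^5 ≈ 0.03450253
(1-p)^(n-k) = 0.49^6 ≈ 0.01384129
P = 462 * 0.03450253 * 0.01384129 ≈ 0.220632

0.220632


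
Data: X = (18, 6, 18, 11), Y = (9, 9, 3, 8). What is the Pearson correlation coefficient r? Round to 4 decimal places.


r = sum((xi-xbar)(yi-ybar)) / sqrt(sum((xi-xbar)^2) * sum((yi-ybar)^2))
n = 4, xbar = 53/4 = 13.25, ybar = 29/4 = 7.25
Sxy = sum((xi-xbar)(yi-ybar)) = -26.25
Sxx = sum((xi-xbar)^2) = 102.75
Syy = sum((yi-ybar)^2) = 24.75
sqrt(Sxx*Syy) ≈ 50.428786
r = Sxy / sqrt(Sxx*Syy) = -26.25 / 50.428786 ≈ -0.520536

-0.5205


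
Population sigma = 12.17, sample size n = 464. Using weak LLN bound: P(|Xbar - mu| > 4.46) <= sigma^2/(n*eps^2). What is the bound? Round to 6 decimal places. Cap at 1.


bound = min(1, sigma^2/(n*eps^2))
sigma^2 = 12.17^2 = 148.1089
n*eps^2 = 464 * 4.46^2 = 464 * 19.8916 = 9229.7024
sigma^2/(n*eps^2) = 148.1089 / 9229.7024 ≈ 0.01604699

0.016047


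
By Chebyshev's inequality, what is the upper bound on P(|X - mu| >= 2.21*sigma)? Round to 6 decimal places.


P <= 1/k^2
k^2 = 2.21^2 = 4.8841
1/k^2 = 1 / 4.8841 ≈ 0.20474601

0.204746


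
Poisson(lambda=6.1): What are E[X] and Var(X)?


E[X] = Var(X) = lambda = 6.1

6.1, 6.1


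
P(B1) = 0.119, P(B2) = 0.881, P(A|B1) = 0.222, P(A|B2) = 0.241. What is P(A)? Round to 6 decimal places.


P(A) = P(A|B1)*P(B1) + P(A|B2)*P(B2)
P(A|B1)*P(B1) = 0.222 * 0.119 = 0.026418
P(A|B2)*P(B2) = 0.241 * 0.881 = 0.212321
P(A) = 0.026418 + 0.212321 = 0.238739

0.238739


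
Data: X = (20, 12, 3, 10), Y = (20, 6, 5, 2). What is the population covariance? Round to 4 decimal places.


Cov = (1/n)*sum((xi-xbar)(yi-ybar))
n = 4, xbar = 45/4 = 11.25, ybar = 33/4 = 8.25
sum((xi-xbar)(yi-ybar)) = 135.75
Cov = 135.75 / 4 = 33.9375

33.9375


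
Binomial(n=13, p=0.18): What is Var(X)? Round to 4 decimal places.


Var = n*p*(1-p) = 13 * 0.18 * 0.82 = 1.9188

1.9188


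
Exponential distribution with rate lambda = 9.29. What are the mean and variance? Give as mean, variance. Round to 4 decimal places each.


mean = 1/lam, var = 1/lam^2
mean = 1 / 9.29 = 100/929 ≈ 0.107643
lam^2 = 9.29^2 = 86.3041
var = 1 / 86.3041 ≈ 0.011587

0.1076, 0.0116


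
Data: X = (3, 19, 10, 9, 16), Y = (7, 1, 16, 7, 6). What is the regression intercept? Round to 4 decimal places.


a = ybar - b*xbar, where b = sum((xi-xbar)(yi-ybar)) / sum((xi-xbar)^2)
n = 5, xbar = 57/5 = 11.4, ybar = 37/5 = 7.4
Sxy = sum((xi-xbar)(yi-ybar)) = -62.8
Sxx = sum((xi-xbar)^2) = 157.2
b = Sxy / Sxx = -157/393 ≈ -0.399491
a = 7.4 - (-0.399491) * 11.4 = 1566/131 ≈ 11.954198

11.9542


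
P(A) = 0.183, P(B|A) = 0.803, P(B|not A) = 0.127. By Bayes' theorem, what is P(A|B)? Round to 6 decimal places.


P(A|B) = P(B|A)*P(A) / P(B), P(B) = P(B|A)*P(A) + P(B|not A)*P(not A)
P(B|A)*P(A) = 0.803 * 0.183 = 0.146949
P(B|not A)*P(not A) = 0.127 * 0.817 = 0.103759
P(B) = 0.146949 + 0.103759 = 0.250708
P(A|B) = 0.146949 / 0.250708 ≈ 0.58613606

0.586136


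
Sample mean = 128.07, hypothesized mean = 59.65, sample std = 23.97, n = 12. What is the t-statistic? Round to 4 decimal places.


t = (xbar - mu0) / (s/sqrt(n))
xbar - mu0 = 128.07 - 59.65 = 68.42
sqrt(12) ≈ 3.46410162
s/sqrt(n) = 23.97 / 3.46410162 ≈ 6.91954298
t = 68.42 / 6.91954298 ≈ 9.887936

9.8879


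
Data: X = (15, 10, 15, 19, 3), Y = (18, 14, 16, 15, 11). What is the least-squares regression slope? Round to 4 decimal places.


b = sum((xi-xbar)(yi-ybar)) / sum((xi-xbar)^2)
n = 5, xbar = 62/5 = 12.4, ybar = 74/5 = 14.8
Sxy = sum((xi-xbar)(yi-ybar)) = 50.4
Sxx = sum((xi-xbar)^2) = 151.2
b = Sxy / Sxx = 1/3 ≈ 0.333333

0.3333


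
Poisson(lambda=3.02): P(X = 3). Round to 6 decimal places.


P = e^(-lam) * lam^k / k!
e^(-3.02) ≈ 0.04880122
lam^k = 3.02^3 = 27.543608
k! = 3! = 6
P = 0.04880122 * 27.543608 / 6 ≈ 0.224027

0.224027


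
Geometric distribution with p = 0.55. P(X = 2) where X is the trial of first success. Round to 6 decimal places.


P = (1-p)^(k-1) * p
(1-p)^(k-1) = 0.45^1 = 0.45
P = 0.45 * 0.55 = 0.2475

0.247500


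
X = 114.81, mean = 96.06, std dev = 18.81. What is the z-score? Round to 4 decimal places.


z = (X - mu) / sigma
X - mu = 114.81 - 96.06 = 18.75
z = 18.75 / 18.81 = 625/627 ≈ 0.996810

0.9968


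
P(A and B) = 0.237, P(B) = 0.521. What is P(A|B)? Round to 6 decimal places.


P(A|B) = P(A and B) / P(B) = 0.237 / 0.521 = 237/521 ≈ 0.45489443

0.454894


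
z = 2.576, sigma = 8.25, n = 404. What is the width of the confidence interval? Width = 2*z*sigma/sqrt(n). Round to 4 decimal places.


width = 2*z*sigma/sqrt(n)
2*z*sigma = 2 * 2.576 * 8.25 = 42.504
sqrt(404) ≈ 20.099751
width = 42.504 / 20.099751 ≈ 2.114653

2.1147


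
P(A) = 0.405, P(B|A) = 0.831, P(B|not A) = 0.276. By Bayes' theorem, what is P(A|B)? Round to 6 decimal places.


P(A|B) = P(B|A)*P(A) / P(B), P(B) = P(B|A)*P(A) + P(B|not A)*P(not A)
P(B|A)*P(A) = 0.831 * 0.405 = 0.336555
P(B|not A)*P(not A) = 0.276 * 0.595 = 0.16422
P(B) = 0.336555 + 0.16422 = 0.500775
P(A|B) = 0.336555 / 0.500775 ≈ 0.67206829

0.672068


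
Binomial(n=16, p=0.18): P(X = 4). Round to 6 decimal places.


P = C(n,k) * p^k * (1-p)^(n-k)
C(16,4) = 1820
p^k = 0.18^4 = 0.00104976
(1-p)^(n-k) = 0.82^12 ≈ 0.09242006
P = 1820 * 0.00104976 * 0.09242006 ≈ 0.176574

0.176574


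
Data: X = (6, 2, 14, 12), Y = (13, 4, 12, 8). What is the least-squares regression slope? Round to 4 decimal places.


b = sum((xi-xbar)(yi-ybar)) / sum((xi-xbar)^2)
n = 4, xbar = 34/4 = 8.5, ybar = 37/4 = 9.25
Sxy = sum((xi-xbar)(yi-ybar)) = 35.5
Sxx = sum((xi-xbar)^2) = 91
b = Sxy / Sxx = 71/182 ≈ 0.390110

0.3901


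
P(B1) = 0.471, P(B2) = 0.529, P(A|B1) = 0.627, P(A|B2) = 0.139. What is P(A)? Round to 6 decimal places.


P(A) = P(A|B1)*P(B1) + P(A|B2)*P(B2)
P(A|B1)*P(B1) = 0.627 * 0.471 = 0.295317
P(A|B2)*P(B2) = 0.139 * 0.529 = 0.073531
P(A) = 0.295317 + 0.073531 = 0.368848

0.368848


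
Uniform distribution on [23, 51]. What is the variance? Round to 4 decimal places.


Var = (b-a)^2 / 12
(b-a)^2 = (51 - 23)^2 = 784
Var = 784/12 ≈ 65.333333

65.3333


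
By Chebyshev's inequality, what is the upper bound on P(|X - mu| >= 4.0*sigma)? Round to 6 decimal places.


P <= 1/k^2
k^2 = 4.0^2 = 16
1/k^2 = 1 / 16 = 0.0625

0.062500


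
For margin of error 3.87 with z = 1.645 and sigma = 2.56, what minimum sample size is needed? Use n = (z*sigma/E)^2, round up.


z*sigma/E = 1.645 * 2.56 / 3.87 = 10528/9675 ≈ 1.088165
(z*sigma/E)^2 ≈ 1.184104
round up: n = 2

2


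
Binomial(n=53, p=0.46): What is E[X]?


E[X] = n*p = 53 * 0.46 = 24.38

24.38


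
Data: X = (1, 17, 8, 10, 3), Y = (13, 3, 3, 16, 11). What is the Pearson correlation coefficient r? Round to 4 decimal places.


r = sum((xi-xbar)(yi-ybar)) / sqrt(sum((xi-xbar)^2) * sum((yi-ybar)^2))
n = 5, xbar = 39/5 = 7.8, ybar = 46/5 = 9.2
Sxy = sum((xi-xbar)(yi-ybar)) = -77.8
Sxx = sum((xi-xbar)^2) = 158.8
Syy = sum((yi-ybar)^2) = 140.8
sqrt(Sxx*Syy) ≈ 149.529395
r = Sxy / sqrt(Sxx*Syy) = -77.8 / 149.529395 ≈ -0.520299

-0.5203


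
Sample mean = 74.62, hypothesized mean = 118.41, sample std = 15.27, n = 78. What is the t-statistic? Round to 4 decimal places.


t = (xbar - mu0) / (s/sqrt(n))
xbar - mu0 = 74.62 - 118.41 = -43.79
sqrt(78) ≈ 8.83176087
s/sqrt(n) = 15.27 / 8.83176087 ≈ 1.72898703
t = -43.79 / 1.72898703 ≈ -25.326968

-25.3270


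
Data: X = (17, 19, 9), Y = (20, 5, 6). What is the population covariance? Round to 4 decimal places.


Cov = (1/n)*sum((xi-xbar)(yi-ybar))
n = 3, xbar = 45/3 = 15, ybar = 31/3 ≈ 10.333333
sum((xi-xbar)(yi-ybar)) = 24
Cov = 24 / 3 = 8

8.0000


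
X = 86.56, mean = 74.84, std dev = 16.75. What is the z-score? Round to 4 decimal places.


z = (X - mu) / sigma
X - mu = 86.56 - 74.84 = 11.72
z = 11.72 / 16.75 = 1172/1675 ≈ 0.699701

0.6997


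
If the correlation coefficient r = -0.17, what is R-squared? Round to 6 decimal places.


R^2 = r^2 = (-0.17)^2 = 0.0289

0.028900


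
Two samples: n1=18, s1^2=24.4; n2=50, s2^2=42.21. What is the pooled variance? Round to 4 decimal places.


sp^2 = ((n1-1)*s1^2 + (n2-1)*s2^2)/(n1+n2-2)
(n1-1)*s1^2 = 17 * 24.4 = 414.8
(n2-1)*s2^2 = 49 * 42.21 = 2068.29
numerator = 414.8 + 2068.29 = 2483.09
n1+n2-2 = 66
sp^2 = 2483.09 / 66 = 248309/6600 ≈ 37.622576

37.6226


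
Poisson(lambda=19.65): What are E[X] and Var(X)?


E[X] = Var(X) = lambda = 19.65

19.65, 19.65


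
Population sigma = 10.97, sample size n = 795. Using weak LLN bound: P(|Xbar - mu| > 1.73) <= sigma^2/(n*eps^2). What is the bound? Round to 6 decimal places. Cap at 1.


bound = min(1, sigma^2/(n*eps^2))
sigma^2 = 10.97^2 = 120.3409
n*eps^2 = 795 * 1.73^2 = 795 * 2.9929 = 2379.3555
sigma^2/(n*eps^2) = 120.3409 / 2379.3555 ≈ 0.05057710

0.050577


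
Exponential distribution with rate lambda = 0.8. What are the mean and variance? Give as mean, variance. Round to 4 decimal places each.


mean = 1/lam, var = 1/lam^2
mean = 1 / 0.8 = 1.25
lam^2 = 0.8^2 = 0.64
var = 1 / 0.64 = 1.5625

1.2500, 1.5625


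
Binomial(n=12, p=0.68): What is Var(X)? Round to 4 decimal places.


Var = n*p*(1-p) = 12 * 0.68 * 0.32 = 2.6112

2.6112


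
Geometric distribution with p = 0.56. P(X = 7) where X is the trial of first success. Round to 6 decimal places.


P = (1-p)^(k-1) * p
(1-p)^(k-1) = 0.44^6 ≈ 0.007256314
P = 0.007256314 * 0.56 ≈ 0.004063536

0.004064


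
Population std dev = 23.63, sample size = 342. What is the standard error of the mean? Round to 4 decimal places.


SE = sigma / sqrt(n)
sqrt(342) ≈ 18.493242
SE = 23.63 / 18.493242 ≈ 1.277764

1.2778


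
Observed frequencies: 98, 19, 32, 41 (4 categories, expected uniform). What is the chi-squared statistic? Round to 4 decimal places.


chi2 = sum((O-E)^2/E), E = total/4
total = 190, E = 190/4 = 47.5
(98 - 47.5)^2 / 47.5 = 2550.25 / 47.5 = 10201/190 ≈ 53.689474
(19 - 47.5)^2 / 47.5 = 812.25 / 47.5 = 17.1
(32 - 47.5)^2 / 47.5 = 240.25 / 47.5 = 961/190 ≈ 5.057895
(41 - 47.5)^2 / 47.5 = 42.25 / 47.5 = 169/190 ≈ 0.889474
chi2 = 1458/19 ≈ 76.736842

76.7368


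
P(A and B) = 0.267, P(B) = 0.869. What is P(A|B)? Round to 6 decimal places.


P(A|B) = P(A and B) / P(B) = 0.267 / 0.869 = 267/869 ≈ 0.30724971

0.307250


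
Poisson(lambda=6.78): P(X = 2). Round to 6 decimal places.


P = e^(-lam) * lam^k / k!
e^(-6.78) ≈ 0.001136275
lam^k = 6.78^2 = 45.9684
k! = 2! = 2
P = 0.001136275 * 45.9684 / 2 ≈ 0.026116

0.026116


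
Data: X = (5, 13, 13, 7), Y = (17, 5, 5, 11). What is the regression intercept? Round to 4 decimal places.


a = ybar - b*xbar, where b = sum((xi-xbar)(yi-ybar)) / sum((xi-xbar)^2)
n = 4, xbar = 38/4 = 9.5, ybar = 38/4 = 9.5
Sxy = sum((xi-xbar)(yi-ybar)) = -69
Sxx = sum((xi-xbar)^2) = 51
b = Sxy / Sxx = -23/17 ≈ -1.352941
a = 9.5 - (-1.352941) * 9.5 = 380/17 ≈ 22.352941

22.3529


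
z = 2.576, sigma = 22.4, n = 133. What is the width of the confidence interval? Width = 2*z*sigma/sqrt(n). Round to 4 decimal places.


width = 2*z*sigma/sqrt(n)
2*z*sigma = 2 * 2.576 * 22.4 = 115.4048
sqrt(133) ≈ 11.532563
width = 115.4048 / 11.532563 ≈ 10.006865

10.0069


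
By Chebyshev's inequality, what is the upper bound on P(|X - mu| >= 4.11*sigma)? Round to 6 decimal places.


P <= 1/k^2
k^2 = 4.11^2 = 16.8921
1/k^2 = 1 / 16.8921 ≈ 0.05919927

0.059199


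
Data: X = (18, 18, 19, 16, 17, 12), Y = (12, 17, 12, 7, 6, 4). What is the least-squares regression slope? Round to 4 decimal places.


b = sum((xi-xbar)(yi-ybar)) / sum((xi-xbar)^2)
n = 6, xbar = 100/6 = 50/3 ≈ 16.666667, ybar = 58/6 = 29/3 ≈ 9.666667
Sxy = sum((xi-xbar)(yi-ybar)) = 136/3 ≈ 45.333333
Sxx = sum((xi-xbar)^2) = 94/3 ≈ 31.333333
b = Sxy / Sxx = 68/47 ≈ 1.446809

1.4468


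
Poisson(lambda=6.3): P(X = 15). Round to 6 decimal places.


P = e^(-lam) * lam^k / k!
e^(-6.3) ≈ 0.001836305
lam^k = 6.3^15 ≈ 977480813971.145475
k! = 15! = 1307674368000
P = 0.001836305 * 977480813971.145475 / 1307674368000 ≈ 0.001373

0.001373


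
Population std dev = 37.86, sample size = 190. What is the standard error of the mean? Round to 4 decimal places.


SE = sigma / sqrt(n)
sqrt(190) ≈ 13.784049
SE = 37.86 / 13.784049 ≈ 2.746653

2.7467


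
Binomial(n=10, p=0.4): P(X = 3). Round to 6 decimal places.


P = C(n,k) * p^k * (1-p)^(n-k)
C(10,3) = 120
p^k = 0.4^3 = 0.064
(1-p)^(n-k) = 0.6^7 = 0.0279936
P = 120 * 0.064 * 0.0279936 ≈ 0.214991

0.214991


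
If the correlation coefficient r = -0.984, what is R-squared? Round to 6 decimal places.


R^2 = r^2 = (-0.984)^2 = 0.968256

0.968256


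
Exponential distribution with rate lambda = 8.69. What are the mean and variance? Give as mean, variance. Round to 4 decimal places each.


mean = 1/lam, var = 1/lam^2
mean = 1 / 8.69 = 100/869 ≈ 0.115075
lam^2 = 8.69^2 = 75.5161
var = 1 / 75.5161 ≈ 0.013242

0.1151, 0.0132


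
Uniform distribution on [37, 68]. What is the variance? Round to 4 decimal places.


Var = (b-a)^2 / 12
(b-a)^2 = (68 - 37)^2 = 961
Var = 961/12 ≈ 80.083333

80.0833


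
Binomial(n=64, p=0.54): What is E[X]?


E[X] = n*p = 64 * 0.54 = 34.56

34.56


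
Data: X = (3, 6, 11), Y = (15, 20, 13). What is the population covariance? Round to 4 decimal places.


Cov = (1/n)*sum((xi-xbar)(yi-ybar))
n = 3, xbar = 20/3 ≈ 6.666667, ybar = 48/3 = 16
sum((xi-xbar)(yi-ybar)) = -12
Cov = -12 / 3 = -4

-4.0000


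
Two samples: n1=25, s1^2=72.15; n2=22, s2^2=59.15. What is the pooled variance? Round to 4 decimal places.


sp^2 = ((n1-1)*s1^2 + (n2-1)*s2^2)/(n1+n2-2)
(n1-1)*s1^2 = 24 * 72.15 = 1731.6
(n2-1)*s2^2 = 21 * 59.15 = 1242.15
numerator = 1731.6 + 1242.15 = 2973.75
n1+n2-2 = 45
sp^2 = 2973.75 / 45 = 793/12 ≈ 66.083333

66.0833


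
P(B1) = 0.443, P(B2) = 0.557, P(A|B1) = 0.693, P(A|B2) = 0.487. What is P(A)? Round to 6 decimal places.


P(A) = P(A|B1)*P(B1) + P(A|B2)*P(B2)
P(A|B1)*P(B1) = 0.693 * 0.443 = 0.306999
P(A|B2)*P(B2) = 0.487 * 0.557 = 0.271259
P(A) = 0.306999 + 0.271259 = 0.578258

0.578258


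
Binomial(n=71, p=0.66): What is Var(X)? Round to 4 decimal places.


Var = n*p*(1-p) = 71 * 0.66 * 0.34 = 15.9324

15.9324


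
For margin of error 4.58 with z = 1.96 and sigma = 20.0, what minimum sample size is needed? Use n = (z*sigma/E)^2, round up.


z*sigma/E = 1.96 * 20.0 / 4.58 = 1960/229 ≈ 8.558952
(z*sigma/E)^2 ≈ 73.255659
round up: n = 74

74


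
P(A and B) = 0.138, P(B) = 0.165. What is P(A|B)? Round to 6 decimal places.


P(A|B) = P(A and B) / P(B) = 0.138 / 0.165 = 46/55 ≈ 0.83636364

0.836364


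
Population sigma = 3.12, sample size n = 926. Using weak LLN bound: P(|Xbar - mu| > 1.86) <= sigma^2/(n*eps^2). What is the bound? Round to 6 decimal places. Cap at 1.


bound = min(1, sigma^2/(n*eps^2))
sigma^2 = 3.12^2 = 9.7344
n*eps^2 = 926 * 1.86^2 = 926 * 3.4596 = 3203.5896
sigma^2/(n*eps^2) = 9.7344 / 3203.5896 ≈ 0.00303859

0.003039


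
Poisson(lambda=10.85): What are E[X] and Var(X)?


E[X] = Var(X) = lambda = 10.85

10.85, 10.85


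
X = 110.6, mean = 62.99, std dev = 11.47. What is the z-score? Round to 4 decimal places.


z = (X - mu) / sigma
X - mu = 110.6 - 62.99 = 47.61
z = 47.61 / 11.47 = 4761/1147 ≈ 4.150828

4.1508


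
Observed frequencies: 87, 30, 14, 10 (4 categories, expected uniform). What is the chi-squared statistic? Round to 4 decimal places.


chi2 = sum((O-E)^2/E), E = total/4
total = 141, E = 141/4 = 35.25
(87 - 35.25)^2 / 35.25 = 2678.0625 / 35.25 = 14283/188 ≈ 75.973404
(30 - 35.25)^2 / 35.25 = 27.5625 / 35.25 = 147/188 ≈ 0.781915
(14 - 35.25)^2 / 35.25 = 451.5625 / 35.25 = 7225/564 ≈ 12.810284
(10 - 35.25)^2 / 35.25 = 637.5625 / 35.25 = 10201/564 ≈ 18.086879
chi2 = 15179/141 ≈ 107.652482

107.6525


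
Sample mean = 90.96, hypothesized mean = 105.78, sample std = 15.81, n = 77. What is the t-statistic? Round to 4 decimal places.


t = (xbar - mu0) / (s/sqrt(n))
xbar - mu0 = 90.96 - 105.78 = -14.82
sqrt(77) ≈ 8.77496439
s/sqrt(n) = 15.81 / 8.77496439 ≈ 1.80171671
t = -14.82 / 1.80171671 ≈ -8.225488

-8.2255


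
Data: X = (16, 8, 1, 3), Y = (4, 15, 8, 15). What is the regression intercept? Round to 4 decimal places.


a = ybar - b*xbar, where b = sum((xi-xbar)(yi-ybar)) / sum((xi-xbar)^2)
n = 4, xbar = 28/4 = 7, ybar = 42/4 = 10.5
Sxy = sum((xi-xbar)(yi-ybar)) = -57
Sxx = sum((xi-xbar)^2) = 134
b = Sxy / Sxx = -57/134 ≈ -0.425373
a = 10.5 - (-0.425373) * 7 = 903/67 ≈ 13.477612

13.4776


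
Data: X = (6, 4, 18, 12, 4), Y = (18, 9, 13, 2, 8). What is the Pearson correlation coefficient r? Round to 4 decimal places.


r = sum((xi-xbar)(yi-ybar)) / sqrt(sum((xi-xbar)^2) * sum((yi-ybar)^2))
n = 5, xbar = 44/5 = 8.8, ybar = 50/5 = 10
Sxy = sum((xi-xbar)(yi-ybar)) = -6
Sxx = sum((xi-xbar)^2) = 148.8
Syy = sum((yi-ybar)^2) = 142
sqrt(Sxx*Syy) ≈ 145.360242
r = Sxy / sqrt(Sxx*Syy) = -6 / 145.360242 ≈ -0.041277

-0.0413


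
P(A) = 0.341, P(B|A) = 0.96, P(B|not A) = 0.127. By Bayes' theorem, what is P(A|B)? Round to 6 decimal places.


P(A|B) = P(B|A)*P(A) / P(B), P(B) = P(B|A)*P(A) + P(B|not A)*P(not A)
P(B|A)*P(A) = 0.96 * 0.341 = 0.32736
P(B|not A)*P(not A) = 0.127 * 0.659 = 0.083693
P(B) = 0.32736 + 0.083693 = 0.411053
P(A|B) = 0.32736 / 0.411053 ≈ 0.79639365

0.796394


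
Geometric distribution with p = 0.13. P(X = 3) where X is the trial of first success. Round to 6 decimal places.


P = (1-p)^(k-1) * p
(1-p)^(k-1) = 0.87^2 = 0.7569
P = 0.7569 * 0.13 = 0.098397

0.098397


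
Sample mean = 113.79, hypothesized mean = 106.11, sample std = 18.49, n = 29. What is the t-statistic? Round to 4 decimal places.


t = (xbar - mu0) / (s/sqrt(n))
xbar - mu0 = 113.79 - 106.11 = 7.68
sqrt(29) ≈ 5.38516481
s/sqrt(n) = 18.49 / 5.38516481 ≈ 3.43350680
t = 7.68 / 3.43350680 ≈ 2.236780

2.2368


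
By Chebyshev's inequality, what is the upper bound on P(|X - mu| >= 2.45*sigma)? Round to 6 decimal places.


P <= 1/k^2
k^2 = 2.45^2 = 6.0025
1/k^2 = 1 / 6.0025 = 400/2401 ≈ 0.16659725

0.166597


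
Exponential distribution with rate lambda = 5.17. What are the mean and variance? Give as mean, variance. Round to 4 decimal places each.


mean = 1/lam, var = 1/lam^2
mean = 1 / 5.17 = 100/517 ≈ 0.193424
lam^2 = 5.17^2 = 26.7289
var = 1 / 26.7289 ≈ 0.037413

0.1934, 0.0374


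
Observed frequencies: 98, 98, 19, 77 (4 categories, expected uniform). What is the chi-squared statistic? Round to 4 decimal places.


chi2 = sum((O-E)^2/E), E = total/4
total = 292, E = 292/4 = 73
(98 - 73)^2 / 73 = 625 / 73 = 625/73 ≈ 8.561644
(98 - 73)^2 / 73 = 625 / 73 = 625/73 ≈ 8.561644
(19 - 73)^2 / 73 = 2916 / 73 = 2916/73 ≈ 39.945205
(77 - 73)^2 / 73 = 16 / 73 = 16/73 ≈ 0.219178
chi2 = 4182/73 ≈ 57.287671

57.2877


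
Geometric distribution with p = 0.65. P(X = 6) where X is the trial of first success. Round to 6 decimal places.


P = (1-p)^(k-1) * p
(1-p)^(k-1) = 0.35^5 ≈ 0.005252188
P = 0.005252188 * 0.65 ≈ 0.003413922

0.003414


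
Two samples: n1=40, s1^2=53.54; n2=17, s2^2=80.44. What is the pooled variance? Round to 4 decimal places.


sp^2 = ((n1-1)*s1^2 + (n2-1)*s2^2)/(n1+n2-2)
(n1-1)*s1^2 = 39 * 53.54 = 2088.06
(n2-1)*s2^2 = 16 * 80.44 = 1287.04
numerator = 2088.06 + 1287.04 = 3375.1
n1+n2-2 = 55
sp^2 = 3375.1 / 55 = 33751/550 ≈ 61.365455

61.3655


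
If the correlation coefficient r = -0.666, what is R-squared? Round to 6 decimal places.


R^2 = r^2 = (-0.666)^2 = 0.443556

0.443556


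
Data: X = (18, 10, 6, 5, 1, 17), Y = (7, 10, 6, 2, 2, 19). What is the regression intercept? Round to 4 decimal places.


a = ybar - b*xbar, where b = sum((xi-xbar)(yi-ybar)) / sum((xi-xbar)^2)
n = 6, xbar = 57/6 = 9.5, ybar = 46/6 = 23/3 ≈ 7.666667
Sxy = sum((xi-xbar)(yi-ybar)) = 160
Sxx = sum((xi-xbar)^2) = 233.5
b = Sxy / Sxx = 320/467 ≈ 0.685225
a = 7.666667 - 0.685225 * 9.5 = 1621/1401 ≈ 1.157031

1.1570


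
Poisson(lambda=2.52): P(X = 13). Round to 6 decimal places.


P = e^(-lam) * lam^k / k!
e^(-2.52) ≈ 0.08045961
lam^k = 2.52^13 ≈ 165274.948368
k! = 13! = 6227020800
P = 0.08045961 * 165274.948368 / 6227020800 ≈ 0.000002

0.000002


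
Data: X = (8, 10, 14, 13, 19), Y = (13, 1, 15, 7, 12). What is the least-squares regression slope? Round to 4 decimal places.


b = sum((xi-xbar)(yi-ybar)) / sum((xi-xbar)^2)
n = 5, xbar = 64/5 = 12.8, ybar = 48/5 = 9.6
Sxy = sum((xi-xbar)(yi-ybar)) = 28.6
Sxx = sum((xi-xbar)^2) = 70.8
b = Sxy / Sxx = 143/354 ≈ 0.403955

0.4040


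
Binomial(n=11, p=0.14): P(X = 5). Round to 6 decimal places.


P = C(n,k) * p^k * (1-p)^(n-k)
C(11,5) = 462
p^k = 0.14^5 = 0.0000537824
(1-p)^(n-k) = 0.86^6 ≈ 0.4045672
P = 462 * 0.0000537824 * 0.4045672 ≈ 0.010052

0.010052


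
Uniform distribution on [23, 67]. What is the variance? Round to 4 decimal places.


Var = (b-a)^2 / 12
(b-a)^2 = (67 - 23)^2 = 1936
Var = 1936/12 ≈ 161.333333

161.3333


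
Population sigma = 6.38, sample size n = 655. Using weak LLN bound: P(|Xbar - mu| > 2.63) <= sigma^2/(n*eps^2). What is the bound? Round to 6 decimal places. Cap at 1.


bound = min(1, sigma^2/(n*eps^2))
sigma^2 = 6.38^2 = 40.7044
n*eps^2 = 655 * 2.63^2 = 655 * 6.9169 = 4530.5695
sigma^2/(n*eps^2) = 40.7044 / 4530.5695 ≈ 0.00898439

0.008984


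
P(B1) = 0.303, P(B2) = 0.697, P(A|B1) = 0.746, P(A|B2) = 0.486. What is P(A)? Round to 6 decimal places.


P(A) = P(A|B1)*P(B1) + P(A|B2)*P(B2)
P(A|B1)*P(B1) = 0.746 * 0.303 = 0.226038
P(A|B2)*P(B2) = 0.486 * 0.697 = 0.338742
P(A) = 0.226038 + 0.338742 = 0.56478

0.564780


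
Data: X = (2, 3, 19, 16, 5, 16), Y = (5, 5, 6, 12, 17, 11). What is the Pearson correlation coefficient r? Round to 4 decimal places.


r = sum((xi-xbar)(yi-ybar)) / sqrt(sum((xi-xbar)^2) * sum((yi-ybar)^2))
n = 6, xbar = 61/6 ≈ 10.166667, ybar = 56/6 = 28/3 ≈ 9.333333
Sxy = sum((xi-xbar)(yi-ybar)) = 68/3 ≈ 22.666667
Sxx = sum((xi-xbar)^2) = 1745/6 ≈ 290.833333
Syy = sum((yi-ybar)^2) = 352/3 ≈ 117.333333
sqrt(Sxx*Syy) ≈ 184.728028
r = Sxy / sqrt(Sxx*Syy) = 22.666667 / 184.728028 ≈ 0.122703

0.1227


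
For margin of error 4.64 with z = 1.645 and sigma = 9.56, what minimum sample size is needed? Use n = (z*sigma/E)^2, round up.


z*sigma/E = 1.645 * 9.56 / 4.64 ≈ 3.389267
(z*sigma/E)^2 ≈ 11.487132
round up: n = 12

12


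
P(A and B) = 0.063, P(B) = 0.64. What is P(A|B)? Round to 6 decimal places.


P(A|B) = P(A and B) / P(B) = 0.063 / 0.64 = 0.0984375

0.098438


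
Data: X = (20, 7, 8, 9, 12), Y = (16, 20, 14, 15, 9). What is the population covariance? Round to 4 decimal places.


Cov = (1/n)*sum((xi-xbar)(yi-ybar))
n = 5, xbar = 56/5 = 11.2, ybar = 74/5 = 14.8
sum((xi-xbar)(yi-ybar)) = -13.8
Cov = -13.8 / 5 = -2.76

-2.7600


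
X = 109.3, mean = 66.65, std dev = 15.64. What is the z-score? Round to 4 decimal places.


z = (X - mu) / sigma
X - mu = 109.3 - 66.65 = 42.65
z = 42.65 / 15.64 = 4265/1564 ≈ 2.726982

2.7270


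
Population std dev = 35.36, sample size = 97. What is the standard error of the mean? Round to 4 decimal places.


SE = sigma / sqrt(n)
sqrt(97) ≈ 9.848858
SE = 35.36 / 9.848858 ≈ 3.590264

3.5903


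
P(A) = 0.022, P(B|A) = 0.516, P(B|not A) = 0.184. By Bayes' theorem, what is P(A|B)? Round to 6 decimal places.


P(A|B) = P(B|A)*P(A) / P(B), P(B) = P(B|A)*P(A) + P(B|not A)*P(not A)
P(B|A)*P(A) = 0.516 * 0.022 = 0.011352
P(B|not A)*P(not A) = 0.184 * 0.978 = 0.179952
P(B) = 0.011352 + 0.179952 = 0.191304
P(A|B) = 0.011352 / 0.191304 = 473/7971 ≈ 0.05934011

0.059340


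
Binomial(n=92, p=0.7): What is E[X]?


E[X] = n*p = 92 * 0.7 = 64.4

64.4


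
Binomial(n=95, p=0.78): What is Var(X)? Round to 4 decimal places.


Var = n*p*(1-p) = 95 * 0.78 * 0.22 = 16.302

16.3020


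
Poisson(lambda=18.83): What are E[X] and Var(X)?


E[X] = Var(X) = lambda = 18.83

18.83, 18.83


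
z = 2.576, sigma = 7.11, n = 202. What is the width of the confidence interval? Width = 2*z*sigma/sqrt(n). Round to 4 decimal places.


width = 2*z*sigma/sqrt(n)
2*z*sigma = 2 * 2.576 * 7.11 = 36.63072
sqrt(202) ≈ 14.212670
width = 36.63072 / 14.212670 ≈ 2.577328

2.5773


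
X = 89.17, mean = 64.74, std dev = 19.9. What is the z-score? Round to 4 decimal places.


z = (X - mu) / sigma
X - mu = 89.17 - 64.74 = 24.43
z = 24.43 / 19.9 = 2443/1990 ≈ 1.227638

1.2276


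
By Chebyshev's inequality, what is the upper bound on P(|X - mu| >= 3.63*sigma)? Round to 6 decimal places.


P <= 1/k^2
k^2 = 3.63^2 = 13.1769
1/k^2 = 1 / 13.1769 ≈ 0.07589038

0.075890


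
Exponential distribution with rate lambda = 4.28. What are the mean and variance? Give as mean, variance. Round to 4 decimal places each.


mean = 1/lam, var = 1/lam^2
mean = 1 / 4.28 = 25/107 ≈ 0.233645
lam^2 = 4.28^2 = 18.3184
var = 1 / 18.3184 ≈ 0.054590

0.2336, 0.0546


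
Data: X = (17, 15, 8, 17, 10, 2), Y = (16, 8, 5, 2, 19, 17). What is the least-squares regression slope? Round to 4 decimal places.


b = sum((xi-xbar)(yi-ybar)) / sum((xi-xbar)^2)
n = 6, xbar = 69/6 = 11.5, ybar = 67/6 ≈ 11.166667
Sxy = sum((xi-xbar)(yi-ybar)) = -80.5
Sxx = sum((xi-xbar)^2) = 177.5
b = Sxy / Sxx = -161/355 ≈ -0.453521

-0.4535


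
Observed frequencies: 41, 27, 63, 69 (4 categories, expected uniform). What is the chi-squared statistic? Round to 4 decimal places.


chi2 = sum((O-E)^2/E), E = total/4
total = 200, E = 200/4 = 50
(41 - 50)^2 / 50 = 81 / 50 = 1.62
(27 - 50)^2 / 50 = 529 / 50 = 10.58
(63 - 50)^2 / 50 = 169 / 50 = 3.38
(69 - 50)^2 / 50 = 361 / 50 = 7.22
chi2 = 22.8

22.8000


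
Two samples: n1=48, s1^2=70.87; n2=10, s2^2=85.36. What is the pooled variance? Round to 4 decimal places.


sp^2 = ((n1-1)*s1^2 + (n2-1)*s2^2)/(n1+n2-2)
(n1-1)*s1^2 = 47 * 70.87 = 3330.89
(n2-1)*s2^2 = 9 * 85.36 = 768.24
numerator = 3330.89 + 768.24 = 4099.13
n1+n2-2 = 56
sp^2 = 4099.13 / 56 = 73.19875

73.1988


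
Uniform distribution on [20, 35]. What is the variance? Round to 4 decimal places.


Var = (b-a)^2 / 12
(b-a)^2 = (35 - 20)^2 = 225
Var = 225/12 = 18.75

18.7500


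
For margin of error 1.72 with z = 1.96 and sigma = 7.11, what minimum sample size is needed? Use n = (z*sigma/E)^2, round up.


z*sigma/E = 1.96 * 7.11 / 1.72 = 34839/4300 ≈ 8.102093
(z*sigma/E)^2 ≈ 65.643911
round up: n = 66

66


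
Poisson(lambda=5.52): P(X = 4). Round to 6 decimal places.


P = e^(-lam) * lam^k / k!
e^(-5.52) ≈ 0.004005848
lam^k = 5.52^4 ≈ 928.445276
k! = 4! = 24
P = 0.004005848 * 928.445276 / 24 ≈ 0.154967

0.154967


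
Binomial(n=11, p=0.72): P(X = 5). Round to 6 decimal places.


P = C(n,k) * p^k * (1-p)^(n-k)
C(11,5) = 462
p^k = 0.72^5 ≈ 0.1934918
(1-p)^(n-k) = 0.28^6 ≈ 0.0004818903
P = 462 * 0.1934918 * 0.0004818903 ≈ 0.043078

0.043078


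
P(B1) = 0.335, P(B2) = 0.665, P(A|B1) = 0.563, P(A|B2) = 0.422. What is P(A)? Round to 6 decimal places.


P(A) = P(A|B1)*P(B1) + P(A|B2)*P(B2)
P(A|B1)*P(B1) = 0.563 * 0.335 = 0.188605
P(A|B2)*P(B2) = 0.422 * 0.665 = 0.28063
P(A) = 0.188605 + 0.28063 = 0.469235

0.469235


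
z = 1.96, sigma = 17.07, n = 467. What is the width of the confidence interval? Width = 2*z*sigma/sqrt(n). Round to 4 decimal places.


width = 2*z*sigma/sqrt(n)
2*z*sigma = 2 * 1.96 * 17.07 = 66.9144
sqrt(467) ≈ 21.610183
width = 66.9144 / 21.610183 ≈ 3.096429

3.0964


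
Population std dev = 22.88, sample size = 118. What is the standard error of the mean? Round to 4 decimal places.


SE = sigma / sqrt(n)
sqrt(118) ≈ 10.862780
SE = 22.88 / 10.862780 ≈ 2.106275

2.1063


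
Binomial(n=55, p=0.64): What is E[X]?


E[X] = n*p = 55 * 0.64 = 35.2

35.2


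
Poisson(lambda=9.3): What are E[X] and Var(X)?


E[X] = Var(X) = lambda = 9.3

9.3, 9.3


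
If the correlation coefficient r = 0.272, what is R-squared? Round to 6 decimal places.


R^2 = r^2 = (0.272)^2 = 0.073984

0.073984


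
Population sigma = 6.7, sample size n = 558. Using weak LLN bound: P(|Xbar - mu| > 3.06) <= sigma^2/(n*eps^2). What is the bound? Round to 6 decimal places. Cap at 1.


bound = min(1, sigma^2/(n*eps^2))
sigma^2 = 6.7^2 = 44.89
n*eps^2 = 558 * 3.06^2 = 558 * 9.3636 = 5224.8888
sigma^2/(n*eps^2) = 44.89 / 5224.8888 ≈ 0.00859157

0.008592


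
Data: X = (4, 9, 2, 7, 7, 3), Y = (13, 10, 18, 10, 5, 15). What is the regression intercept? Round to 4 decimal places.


a = ybar - b*xbar, where b = sum((xi-xbar)(yi-ybar)) / sum((xi-xbar)^2)
n = 6, xbar = 32/6 = 16/3 ≈ 5.333333, ybar = 71/6 ≈ 11.833333
Sxy = sum((xi-xbar)(yi-ybar)) = -152/3 ≈ -50.666667
Sxx = sum((xi-xbar)^2) = 112/3 ≈ 37.333333
b = Sxy / Sxx = -19/14 ≈ -1.357143
a = 11.833333 - (-1.357143) * 5.333333 = 267/14 ≈ 19.071429

19.0714


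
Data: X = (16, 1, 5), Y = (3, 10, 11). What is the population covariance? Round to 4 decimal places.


Cov = (1/n)*sum((xi-xbar)(yi-ybar))
n = 3, xbar = 22/3 ≈ 7.333333, ybar = 24/3 = 8
sum((xi-xbar)(yi-ybar)) = -63
Cov = -63 / 3 = -21

-21.0000


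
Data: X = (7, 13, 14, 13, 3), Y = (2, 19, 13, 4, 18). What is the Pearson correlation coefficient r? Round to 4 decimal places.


r = sum((xi-xbar)(yi-ybar)) / sqrt(sum((xi-xbar)^2) * sum((yi-ybar)^2))
n = 5, xbar = 50/5 = 10, ybar = 56/5 = 11.2
Sxy = sum((xi-xbar)(yi-ybar)) = -11
Sxx = sum((xi-xbar)^2) = 92
Syy = sum((yi-ybar)^2) = 246.8
sqrt(Sxx*Syy) ≈ 150.683775
r = Sxy / sqrt(Sxx*Syy) = -11 / 150.683775 ≈ -0.073001

-0.0730


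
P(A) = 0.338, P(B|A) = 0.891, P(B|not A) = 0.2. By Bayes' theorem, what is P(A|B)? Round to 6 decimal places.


P(A|B) = P(B|A)*P(A) / P(B), P(B) = P(B|A)*P(A) + P(B|not A)*P(not A)
P(B|A)*P(A) = 0.891 * 0.338 = 0.301158
P(B|not A)*P(not A) = 0.2 * 0.662 = 0.1324
P(B) = 0.301158 + 0.1324 = 0.433558
P(A|B) = 0.301158 / 0.433558 ≈ 0.69461987

0.694620


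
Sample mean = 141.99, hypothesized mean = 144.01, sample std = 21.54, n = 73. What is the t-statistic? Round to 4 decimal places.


t = (xbar - mu0) / (s/sqrt(n))
xbar - mu0 = 141.99 - 144.01 = -2.02
sqrt(73) ≈ 8.54400375
s/sqrt(n) = 21.54 / 8.54400375 ≈ 2.52106631
t = -2.02 / 2.52106631 ≈ -0.801248

-0.8012


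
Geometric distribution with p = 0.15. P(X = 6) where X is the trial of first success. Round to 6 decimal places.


P = (1-p)^(k-1) * p
(1-p)^(k-1) = 0.85^5 ≈ 0.4437053
P = 0.4437053 * 0.15 ≈ 0.06655580

0.066556


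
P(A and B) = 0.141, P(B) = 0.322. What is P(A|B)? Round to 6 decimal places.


P(A|B) = P(A and B) / P(B) = 0.141 / 0.322 = 141/322 ≈ 0.43788820

0.437888


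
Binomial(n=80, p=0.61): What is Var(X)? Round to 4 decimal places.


Var = n*p*(1-p) = 80 * 0.61 * 0.39 = 19.032

19.0320


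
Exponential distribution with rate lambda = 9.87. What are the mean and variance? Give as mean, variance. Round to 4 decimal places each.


mean = 1/lam, var = 1/lam^2
mean = 1 / 9.87 = 100/987 ≈ 0.101317
lam^2 = 9.87^2 = 97.4169
var = 1 / 97.4169 ≈ 0.010265

0.1013, 0.0103


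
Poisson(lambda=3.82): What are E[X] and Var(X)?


E[X] = Var(X) = lambda = 3.82

3.82, 3.82


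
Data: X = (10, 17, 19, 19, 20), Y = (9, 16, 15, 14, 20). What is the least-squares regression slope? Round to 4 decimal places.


b = sum((xi-xbar)(yi-ybar)) / sum((xi-xbar)^2)
n = 5, xbar = 85/5 = 17, ybar = 74/5 = 14.8
Sxy = sum((xi-xbar)(yi-ybar)) = 55
Sxx = sum((xi-xbar)^2) = 66
b = Sxy / Sxx = 5/6 ≈ 0.833333

0.8333
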